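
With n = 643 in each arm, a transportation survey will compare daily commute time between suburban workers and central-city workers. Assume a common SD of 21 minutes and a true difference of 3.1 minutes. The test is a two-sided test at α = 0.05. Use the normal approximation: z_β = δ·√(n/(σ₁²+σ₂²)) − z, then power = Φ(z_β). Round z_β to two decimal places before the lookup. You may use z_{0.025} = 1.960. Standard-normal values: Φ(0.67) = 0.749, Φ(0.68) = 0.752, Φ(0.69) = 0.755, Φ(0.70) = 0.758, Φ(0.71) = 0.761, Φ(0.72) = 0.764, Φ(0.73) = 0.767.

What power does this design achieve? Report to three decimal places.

Power ≈ 0.755

z_β = δ·√(n/(σ₁²+σ₂²)) − z_{α/2}
    = 3.1 · √(643/882) − 1.960
    = 3.1 · 0.85383 − 1.960
    = 2.6469 − 1.960 = 0.6869 → 0.69
Power = Φ(0.69) = 0.755.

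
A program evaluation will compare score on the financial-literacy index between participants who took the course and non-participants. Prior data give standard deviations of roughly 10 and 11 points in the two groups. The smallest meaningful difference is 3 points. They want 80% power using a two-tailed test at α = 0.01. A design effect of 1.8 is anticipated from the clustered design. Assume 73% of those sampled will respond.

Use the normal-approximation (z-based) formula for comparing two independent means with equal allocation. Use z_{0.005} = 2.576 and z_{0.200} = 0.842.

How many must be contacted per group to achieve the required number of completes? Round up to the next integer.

n = 708 per group

n = (z_{α/2} + z_β)² · (σ₁² + σ₂²) / δ²
  = (2.576 + 0.842)² · (10² + 11² = 221) / 3²
  = 11.6827 · 221 / 9
  = 286.88
Design effect: 1.8 × 286.88 = 516.38.
Adjust for 73% response: 516.38 / 0.73 = 707.36.
Round up → n = 708 per group.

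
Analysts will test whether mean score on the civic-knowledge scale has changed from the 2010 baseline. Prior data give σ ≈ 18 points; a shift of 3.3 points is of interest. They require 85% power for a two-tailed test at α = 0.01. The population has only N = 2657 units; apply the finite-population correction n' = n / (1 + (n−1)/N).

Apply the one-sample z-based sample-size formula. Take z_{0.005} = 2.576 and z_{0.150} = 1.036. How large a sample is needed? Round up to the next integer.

n = 339

n = (z_{α/2} + z_β)² · σ² / δ²
  = (2.576 + 1.036)² · 18² / 3.3²
  = 13.0465 · 324 / 10.89
  = 388.16
Finite-population correction (N = 2657): 388.16 / (1 + (388.16 − 1)/2657) = 338.79.
Round up → n = 339.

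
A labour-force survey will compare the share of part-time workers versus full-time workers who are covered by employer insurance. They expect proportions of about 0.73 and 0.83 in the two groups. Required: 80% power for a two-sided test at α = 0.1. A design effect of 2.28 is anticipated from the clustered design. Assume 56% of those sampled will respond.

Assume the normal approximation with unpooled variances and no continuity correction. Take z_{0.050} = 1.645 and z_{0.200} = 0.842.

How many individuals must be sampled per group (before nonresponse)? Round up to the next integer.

n = 852 per group

n = (z_{α/2} + z_β)² · [p₁(1−p₁) + p₂(1−p₂)] / (p₁ − p₂)²
  = (1.645 + 0.842)² · (0.73·0.27 + 0.83·0.17) / (-0.10)²
  = (2.487)² · (0.1971 + 0.1411) / 0.0100
  = 6.1852 · 0.3382 / 0.0100
  = 209.18
Design effect: 2.28 × 209.18 = 476.94.
Adjust for 56% response: 476.94 / 0.56 = 851.67.
Round up → n = 852 per group.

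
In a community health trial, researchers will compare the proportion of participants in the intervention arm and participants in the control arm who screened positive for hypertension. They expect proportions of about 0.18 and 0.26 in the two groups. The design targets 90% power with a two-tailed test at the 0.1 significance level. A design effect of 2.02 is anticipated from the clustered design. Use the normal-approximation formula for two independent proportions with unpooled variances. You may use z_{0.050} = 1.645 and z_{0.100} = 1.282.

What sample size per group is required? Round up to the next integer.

n = (z_{α/2} + z_β)² · [p₁(1−p₁) + p₂(1−p₂)] / (p₁ − p₂)²
  = (1.645 + 1.282)² · (0.18·0.82 + 0.26·0.74) / (-0.08)²
  = (2.927)² · (0.1476 + 0.1924) / 0.0064
  = 8.5673 · 0.3400 / 0.0064
  = 455.14
Design effect: 2.02 × 455.14 = 919.38.
Round up → n = 920 per group.

n = 920 per group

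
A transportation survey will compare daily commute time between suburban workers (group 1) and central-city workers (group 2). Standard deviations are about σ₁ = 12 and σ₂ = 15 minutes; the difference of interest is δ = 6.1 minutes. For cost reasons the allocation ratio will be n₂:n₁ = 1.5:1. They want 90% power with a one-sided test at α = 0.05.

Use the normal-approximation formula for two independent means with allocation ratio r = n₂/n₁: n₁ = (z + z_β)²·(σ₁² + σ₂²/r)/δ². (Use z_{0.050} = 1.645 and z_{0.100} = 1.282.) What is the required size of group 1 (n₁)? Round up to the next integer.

n₁ = (z_α + z_β)² · (σ₁² + σ₂²/r) / δ²
   = (1.645 + 1.282)² · (12² + 15²/1.5) / 6.1²
   = 8.5673 · (144 + 150) / 37.21
   = 8.5673 · 294 / 37.21
   = 67.69
Round up → n₁ = 68; n₂ = r·n₁ = 1.5 × 68 = 102.

n₁ = 68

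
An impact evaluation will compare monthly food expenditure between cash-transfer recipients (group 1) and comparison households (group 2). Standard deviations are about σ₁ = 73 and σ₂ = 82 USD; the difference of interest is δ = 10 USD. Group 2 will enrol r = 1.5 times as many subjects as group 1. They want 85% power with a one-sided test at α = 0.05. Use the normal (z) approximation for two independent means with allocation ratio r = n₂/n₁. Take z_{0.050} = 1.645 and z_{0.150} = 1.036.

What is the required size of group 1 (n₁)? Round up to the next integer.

n₁ = 706

n₁ = (z_α + z_β)² · (σ₁² + σ₂²/r) / δ²
   = (1.645 + 1.036)² · (73² + 82²/1.5) / 10²
   = 7.1878 · (5329 + 4482.7) / 100
   = 7.1878 · 9811.7 / 100
   = 705.24
Round up → n₁ = 706; n₂ = r·n₁ = 1.5 × 706 = 1059.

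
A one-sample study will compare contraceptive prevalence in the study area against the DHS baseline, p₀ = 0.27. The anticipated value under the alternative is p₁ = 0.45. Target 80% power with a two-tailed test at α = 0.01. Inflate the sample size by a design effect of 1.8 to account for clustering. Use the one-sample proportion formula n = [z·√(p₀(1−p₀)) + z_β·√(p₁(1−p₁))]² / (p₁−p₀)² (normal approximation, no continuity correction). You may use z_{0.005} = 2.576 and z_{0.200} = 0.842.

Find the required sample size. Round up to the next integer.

n = 136

n = [z_{α/2}·√(p₀q₀) + z_β·√(p₁q₁)]² / (p₁ − p₀)²
  = [2.576·√(0.27·0.73) + 0.842·√(0.45·0.55)]² / (0.18)²
  = [2.576·0.4440 + 0.842·0.4975]² / 0.0324
  = [1.5625]² / 0.0324
  = 75.35
Design effect: 1.8 × 75.35 = 135.64.
Round up → n = 136.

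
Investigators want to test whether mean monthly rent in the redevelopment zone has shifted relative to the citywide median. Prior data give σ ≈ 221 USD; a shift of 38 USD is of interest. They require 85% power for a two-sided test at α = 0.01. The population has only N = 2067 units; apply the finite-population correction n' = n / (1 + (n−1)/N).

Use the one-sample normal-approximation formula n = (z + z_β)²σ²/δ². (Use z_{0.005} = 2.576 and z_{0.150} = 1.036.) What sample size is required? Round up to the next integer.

n = 364

n = (z_{α/2} + z_β)² · σ² / δ²
  = (2.576 + 1.036)² · 221² / 38²
  = 13.0465 · 48841 / 1444
  = 441.28
Finite-population correction (N = 2067): 441.28 / (1 + (441.28 − 1)/2067) = 363.79.
Round up → n = 364.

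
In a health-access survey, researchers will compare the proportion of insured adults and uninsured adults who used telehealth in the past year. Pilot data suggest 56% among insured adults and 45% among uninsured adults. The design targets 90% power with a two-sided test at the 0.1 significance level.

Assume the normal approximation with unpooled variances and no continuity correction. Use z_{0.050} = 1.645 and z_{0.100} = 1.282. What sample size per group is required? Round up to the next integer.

n = 350 per group

n = (z_{α/2} + z_β)² · [p₁(1−p₁) + p₂(1−p₂)] / (p₁ − p₂)²
  = (1.645 + 1.282)² · (0.56·0.44 + 0.45·0.55) / (0.11)²
  = (2.927)² · (0.2464 + 0.2475) / 0.0121
  = 8.5673 · 0.4939 / 0.0121
  = 349.70
Round up → n = 350 per group.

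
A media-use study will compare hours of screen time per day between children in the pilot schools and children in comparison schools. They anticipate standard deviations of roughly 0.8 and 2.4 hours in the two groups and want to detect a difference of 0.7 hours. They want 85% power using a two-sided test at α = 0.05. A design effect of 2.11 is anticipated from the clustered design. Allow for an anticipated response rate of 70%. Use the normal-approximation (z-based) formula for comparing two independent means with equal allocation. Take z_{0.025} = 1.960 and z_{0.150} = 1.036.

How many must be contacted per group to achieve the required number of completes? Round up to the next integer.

n = 354 per group

n = (z_{α/2} + z_β)² · (σ₁² + σ₂²) / δ²
  = (1.960 + 1.036)² · (0.8² + 2.4² = 6.4) / 0.7²
  = 8.9760 · 6.4 / 0.49
  = 117.24
Design effect: 2.11 × 117.24 = 247.37.
Adjust for 70% response: 247.37 / 0.70 = 353.39.
Round up → n = 354 per group.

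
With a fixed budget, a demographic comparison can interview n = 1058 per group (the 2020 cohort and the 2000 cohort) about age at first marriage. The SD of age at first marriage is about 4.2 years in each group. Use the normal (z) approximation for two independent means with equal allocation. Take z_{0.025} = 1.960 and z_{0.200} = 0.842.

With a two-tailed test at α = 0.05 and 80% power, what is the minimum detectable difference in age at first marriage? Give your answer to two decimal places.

Minimum detectable difference ≈ 0.51 years

δ = (z_{α/2} + z_β) · √((σ₁²+σ₂²)/n)
  = (1.960 + 0.842) · √(35.28/1058)
  = 2.802 · √0.03335
  = 2.802 · 0.1826
  = 0.5117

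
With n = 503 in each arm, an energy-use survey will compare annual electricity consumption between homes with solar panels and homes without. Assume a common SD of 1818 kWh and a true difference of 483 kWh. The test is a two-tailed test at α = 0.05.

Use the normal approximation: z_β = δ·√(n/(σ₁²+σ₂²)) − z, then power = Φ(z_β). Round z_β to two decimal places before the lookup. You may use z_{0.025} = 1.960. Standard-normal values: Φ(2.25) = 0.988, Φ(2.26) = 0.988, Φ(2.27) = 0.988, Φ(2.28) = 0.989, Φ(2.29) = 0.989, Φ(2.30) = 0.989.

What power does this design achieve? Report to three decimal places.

Power ≈ 0.988

z_β = δ·√(n/(σ₁²+σ₂²)) − z_{α/2}
    = 483 · √(503/6610248) − 1.960
    = 483 · 0.00872 − 1.960
    = 4.2133 − 1.960 = 2.2533 → 2.25
Power = Φ(2.25) = 0.988.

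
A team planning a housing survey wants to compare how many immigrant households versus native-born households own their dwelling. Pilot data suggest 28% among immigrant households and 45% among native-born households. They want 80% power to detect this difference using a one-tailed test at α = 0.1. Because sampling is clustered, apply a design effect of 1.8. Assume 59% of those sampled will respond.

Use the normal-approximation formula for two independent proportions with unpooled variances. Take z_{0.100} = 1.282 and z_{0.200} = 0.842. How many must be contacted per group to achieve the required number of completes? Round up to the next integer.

n = 214 per group

n = (z_α + z_β)² · [p₁(1−p₁) + p₂(1−p₂)] / (p₁ − p₂)²
  = (1.282 + 0.842)² · (0.28·0.72 + 0.45·0.55) / (-0.17)²
  = (2.124)² · (0.2016 + 0.2475) / 0.0289
  = 4.5114 · 0.4491 / 0.0289
  = 70.11
Design effect: 1.8 × 70.11 = 126.19.
Adjust for 59% response: 126.19 / 0.59 = 213.88.
Round up → n = 214 per group.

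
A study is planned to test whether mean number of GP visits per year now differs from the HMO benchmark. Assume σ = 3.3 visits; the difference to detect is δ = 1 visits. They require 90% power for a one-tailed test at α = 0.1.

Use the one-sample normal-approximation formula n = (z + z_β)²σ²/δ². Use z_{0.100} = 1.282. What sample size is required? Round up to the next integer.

n = (z_α + z_β)² · σ² / δ²
  = (1.282 + 1.282)² · 3.3² / 1²
  = 6.5741 · 10.89 / 1
  = 71.59
Round up → n = 72.

n = 72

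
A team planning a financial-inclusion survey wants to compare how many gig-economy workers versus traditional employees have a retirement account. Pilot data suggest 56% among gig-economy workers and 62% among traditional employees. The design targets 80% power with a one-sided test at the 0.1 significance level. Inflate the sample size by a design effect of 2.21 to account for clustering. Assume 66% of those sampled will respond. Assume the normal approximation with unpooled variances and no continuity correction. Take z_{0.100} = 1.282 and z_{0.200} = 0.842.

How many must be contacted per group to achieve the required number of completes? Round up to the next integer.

n = 2023 per group

n = (z_α + z_β)² · [p₁(1−p₁) + p₂(1−p₂)] / (p₁ − p₂)²
  = (1.282 + 0.842)² · (0.56·0.44 + 0.62·0.38) / (-0.06)²
  = (2.124)² · (0.2464 + 0.2356) / 0.0036
  = 4.5114 · 0.4820 / 0.0036
  = 604.02
Design effect: 2.21 × 604.02 = 1334.89.
Adjust for 66% response: 1334.89 / 0.66 = 2022.56.
Round up → n = 2023 per group.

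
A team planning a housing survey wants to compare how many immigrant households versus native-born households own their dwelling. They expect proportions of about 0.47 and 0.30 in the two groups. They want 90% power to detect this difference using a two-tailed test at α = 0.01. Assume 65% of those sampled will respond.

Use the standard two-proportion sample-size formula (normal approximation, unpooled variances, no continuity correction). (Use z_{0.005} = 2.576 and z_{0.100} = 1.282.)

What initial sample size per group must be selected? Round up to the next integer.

n = 364 per group

n = (z_{α/2} + z_β)² · [p₁(1−p₁) + p₂(1−p₂)] / (p₁ − p₂)²
  = (2.576 + 1.282)² · (0.47·0.53 + 0.30·0.70) / (0.17)²
  = (3.858)² · (0.2491 + 0.2100) / 0.0289
  = 14.8842 · 0.4591 / 0.0289
  = 236.45
Adjust for 65% response: 236.45 / 0.65 = 363.76.
Round up → n = 364 per group.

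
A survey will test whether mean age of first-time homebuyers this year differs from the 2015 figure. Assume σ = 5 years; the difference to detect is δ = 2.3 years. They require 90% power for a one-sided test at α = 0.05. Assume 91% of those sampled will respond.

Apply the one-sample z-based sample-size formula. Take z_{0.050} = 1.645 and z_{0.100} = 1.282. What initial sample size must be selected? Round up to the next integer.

n = (z_α + z_β)² · σ² / δ²
  = (1.645 + 1.282)² · 5² / 2.3²
  = 8.5673 · 25 / 5.29
  = 40.49
Adjust for 91% response: 40.49 / 0.91 = 44.49.
Round up → n = 45.

n = 45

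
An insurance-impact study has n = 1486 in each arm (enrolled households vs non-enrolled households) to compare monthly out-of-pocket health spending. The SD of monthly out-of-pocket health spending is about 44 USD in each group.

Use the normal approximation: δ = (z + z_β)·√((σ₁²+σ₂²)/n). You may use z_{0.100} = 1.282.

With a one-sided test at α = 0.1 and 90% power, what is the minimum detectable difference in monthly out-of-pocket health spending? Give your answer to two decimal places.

Minimum detectable difference ≈ 4.14 USD

δ = (z_α + z_β) · √((σ₁²+σ₂²)/n)
  = (1.282 + 1.282) · √(3872/1486)
  = 2.564 · √2.6057
  = 2.564 · 1.6142
  = 4.1388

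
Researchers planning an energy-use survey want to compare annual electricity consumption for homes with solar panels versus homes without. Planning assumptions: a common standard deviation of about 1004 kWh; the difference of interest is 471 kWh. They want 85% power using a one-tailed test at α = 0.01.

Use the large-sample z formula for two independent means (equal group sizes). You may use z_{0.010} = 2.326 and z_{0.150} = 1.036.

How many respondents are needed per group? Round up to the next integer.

n = 103 per group

n = (z_α + z_β)² · (σ₁² + σ₂²) / δ²
  = (2.326 + 1.036)² · (2·1004² = 2016032) / 471²
  = 11.3030 · 2016032 / 221841
  = 102.72
Round up → n = 103 per group.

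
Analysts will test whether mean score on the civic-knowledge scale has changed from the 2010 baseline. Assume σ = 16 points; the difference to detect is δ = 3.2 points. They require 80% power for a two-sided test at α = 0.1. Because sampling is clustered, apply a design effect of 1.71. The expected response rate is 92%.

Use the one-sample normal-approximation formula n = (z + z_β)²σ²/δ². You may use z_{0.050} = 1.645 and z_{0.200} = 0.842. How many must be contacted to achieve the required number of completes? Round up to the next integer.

n = 288

n = (z_{α/2} + z_β)² · σ² / δ²
  = (1.645 + 0.842)² · 16² / 3.2²
  = 6.1852 · 256 / 10.24
  = 154.63
Design effect: 1.71 × 154.63 = 264.42.
Adjust for 92% response: 264.42 / 0.92 = 287.41.
Round up → n = 288.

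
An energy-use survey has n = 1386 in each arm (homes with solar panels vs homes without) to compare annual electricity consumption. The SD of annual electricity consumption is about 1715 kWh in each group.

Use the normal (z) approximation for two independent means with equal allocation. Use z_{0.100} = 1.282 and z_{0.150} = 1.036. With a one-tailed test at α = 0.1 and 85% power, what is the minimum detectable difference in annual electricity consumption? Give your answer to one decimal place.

Minimum detectable difference ≈ 151.0 kWh

δ = (z_α + z_β) · √((σ₁²+σ₂²)/n)
  = (1.282 + 1.036) · √(5882450/1386)
  = 2.318 · √4244.2
  = 2.318 · 65.1475
  = 151.0118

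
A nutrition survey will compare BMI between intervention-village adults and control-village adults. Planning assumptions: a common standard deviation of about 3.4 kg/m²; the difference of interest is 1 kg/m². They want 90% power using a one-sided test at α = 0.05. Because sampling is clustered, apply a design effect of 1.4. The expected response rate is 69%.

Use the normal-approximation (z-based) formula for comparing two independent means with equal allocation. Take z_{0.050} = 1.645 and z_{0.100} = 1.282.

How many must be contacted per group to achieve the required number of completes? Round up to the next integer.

n = 402 per group

n = (z_α + z_β)² · (σ₁² + σ₂²) / δ²
  = (1.645 + 1.282)² · (2·3.4² = 23.12) / 1²
  = 8.5673 · 23.12 / 1
  = 198.08
Design effect: 1.4 × 198.08 = 277.31.
Adjust for 69% response: 277.31 / 0.69 = 401.89.
Round up → n = 402 per group.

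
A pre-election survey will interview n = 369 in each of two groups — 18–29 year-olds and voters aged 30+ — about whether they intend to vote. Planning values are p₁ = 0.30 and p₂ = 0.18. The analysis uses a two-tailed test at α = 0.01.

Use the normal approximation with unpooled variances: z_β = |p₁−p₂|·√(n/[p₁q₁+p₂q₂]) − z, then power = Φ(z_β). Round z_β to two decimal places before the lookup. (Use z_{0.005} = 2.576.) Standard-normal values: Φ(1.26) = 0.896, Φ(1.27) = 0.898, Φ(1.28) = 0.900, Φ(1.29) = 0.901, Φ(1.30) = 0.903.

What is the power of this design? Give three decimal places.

z_β = |p₁−p₂|·√(n/[p₁q₁+p₂q₂]) − z_{α/2}
    = 0.12 · √(369/0.3576) − 2.576
    = 0.12 · 32.1229 − 2.576
    = 3.8547 − 2.576 = 1.2787 → 1.28
Power = Φ(1.28) = 0.900.

Power ≈ 0.900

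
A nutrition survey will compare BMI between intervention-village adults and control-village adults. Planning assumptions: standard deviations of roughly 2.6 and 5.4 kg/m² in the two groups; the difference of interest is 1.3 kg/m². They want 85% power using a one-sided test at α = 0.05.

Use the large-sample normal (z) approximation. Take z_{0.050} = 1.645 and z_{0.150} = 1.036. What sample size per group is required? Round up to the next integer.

n = (z_α + z_β)² · (σ₁² + σ₂²) / δ²
  = (1.645 + 1.036)² · (2.6² + 5.4² = 35.92) / 1.3²
  = 7.1878 · 35.92 / 1.69
  = 152.77
Round up → n = 153 per group.

n = 153 per group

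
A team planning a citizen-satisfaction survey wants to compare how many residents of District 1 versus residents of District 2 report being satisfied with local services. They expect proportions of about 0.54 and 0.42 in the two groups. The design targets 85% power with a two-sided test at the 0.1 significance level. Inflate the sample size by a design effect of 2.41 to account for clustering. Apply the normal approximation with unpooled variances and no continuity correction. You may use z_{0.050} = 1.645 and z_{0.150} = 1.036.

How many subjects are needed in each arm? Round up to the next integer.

n = 592 per group

n = (z_{α/2} + z_β)² · [p₁(1−p₁) + p₂(1−p₂)] / (p₁ − p₂)²
  = (1.645 + 1.036)² · (0.54·0.46 + 0.42·0.58) / (0.12)²
  = (2.681)² · (0.2484 + 0.2436) / 0.0144
  = 7.1878 · 0.4920 / 0.0144
  = 245.58
Design effect: 2.41 × 245.58 = 591.85.
Round up → n = 592 per group.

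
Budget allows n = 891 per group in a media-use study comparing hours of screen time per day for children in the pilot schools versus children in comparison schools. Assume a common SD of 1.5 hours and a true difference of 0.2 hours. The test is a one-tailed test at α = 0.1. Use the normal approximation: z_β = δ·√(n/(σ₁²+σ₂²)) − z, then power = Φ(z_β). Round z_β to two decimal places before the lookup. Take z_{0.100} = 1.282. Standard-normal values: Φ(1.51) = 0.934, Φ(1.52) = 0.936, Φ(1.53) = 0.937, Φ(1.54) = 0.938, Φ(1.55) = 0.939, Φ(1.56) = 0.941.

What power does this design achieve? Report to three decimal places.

z_β = δ·√(n/(σ₁²+σ₂²)) − z_α
    = 0.2 · √(891/4.5) − 1.282
    = 0.2 · 14.07125 − 1.282
    = 2.8142 − 1.282 = 1.5322 → 1.53
Power = Φ(1.53) = 0.937.

Power ≈ 0.937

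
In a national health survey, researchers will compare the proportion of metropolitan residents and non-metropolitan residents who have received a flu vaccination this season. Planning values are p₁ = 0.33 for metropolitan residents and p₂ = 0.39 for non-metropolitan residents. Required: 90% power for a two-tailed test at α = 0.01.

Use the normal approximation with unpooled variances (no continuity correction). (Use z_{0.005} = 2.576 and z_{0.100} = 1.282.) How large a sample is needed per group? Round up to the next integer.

n = (z_{α/2} + z_β)² · [p₁(1−p₁) + p₂(1−p₂)] / (p₁ − p₂)²
  = (2.576 + 1.282)² · (0.33·0.67 + 0.39·0.61) / (-0.06)²
  = (3.858)² · (0.2211 + 0.2379) / 0.0036
  = 14.8842 · 0.4590 / 0.0036
  = 1897.73
Round up → n = 1898 per group.

n = 1898 per group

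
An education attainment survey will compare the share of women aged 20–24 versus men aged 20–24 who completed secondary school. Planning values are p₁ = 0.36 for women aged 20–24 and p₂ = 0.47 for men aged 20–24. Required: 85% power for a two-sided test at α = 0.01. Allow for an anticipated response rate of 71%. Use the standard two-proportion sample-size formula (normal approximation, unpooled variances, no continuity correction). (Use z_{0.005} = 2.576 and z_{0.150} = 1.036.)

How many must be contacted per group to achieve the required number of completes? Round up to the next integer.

n = 729 per group

n = (z_{α/2} + z_β)² · [p₁(1−p₁) + p₂(1−p₂)] / (p₁ − p₂)²
  = (2.576 + 1.036)² · (0.36·0.64 + 0.47·0.53) / (-0.11)²
  = (3.612)² · (0.2304 + 0.2491) / 0.0121
  = 13.0465 · 0.4795 / 0.0121
  = 517.01
Adjust for 71% response: 517.01 / 0.71 = 728.18.
Round up → n = 729 per group.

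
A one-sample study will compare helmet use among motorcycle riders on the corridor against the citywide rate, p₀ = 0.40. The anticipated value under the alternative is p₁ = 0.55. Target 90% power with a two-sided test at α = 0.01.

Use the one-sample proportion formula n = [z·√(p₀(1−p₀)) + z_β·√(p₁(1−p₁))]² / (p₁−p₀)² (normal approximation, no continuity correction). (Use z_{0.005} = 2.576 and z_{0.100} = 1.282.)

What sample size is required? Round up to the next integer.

n = [z_{α/2}·√(p₀q₀) + z_β·√(p₁q₁)]² / (p₁ − p₀)²
  = [2.576·√(0.40·0.60) + 1.282·√(0.55·0.45)]² / (0.15)²
  = [2.576·0.4899 + 1.282·0.4975]² / 0.0225
  = [1.8998]² / 0.0225
  = 160.40
Round up → n = 161.

n = 161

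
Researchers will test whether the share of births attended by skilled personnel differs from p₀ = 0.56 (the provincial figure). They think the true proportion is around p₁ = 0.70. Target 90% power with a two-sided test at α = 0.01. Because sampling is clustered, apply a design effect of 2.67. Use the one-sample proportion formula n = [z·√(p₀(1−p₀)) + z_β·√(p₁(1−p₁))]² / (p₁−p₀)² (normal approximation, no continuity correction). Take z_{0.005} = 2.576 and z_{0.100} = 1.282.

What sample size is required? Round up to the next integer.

n = 475

n = [z_{α/2}·√(p₀q₀) + z_β·√(p₁q₁)]² / (p₁ − p₀)²
  = [2.576·√(0.56·0.44) + 1.282·√(0.70·0.30)]² / (0.14)²
  = [2.576·0.4964 + 1.282·0.4583]² / 0.0196
  = [1.8662]² / 0.0196
  = 177.68
Design effect: 2.67 × 177.68 = 474.42.
Round up → n = 475.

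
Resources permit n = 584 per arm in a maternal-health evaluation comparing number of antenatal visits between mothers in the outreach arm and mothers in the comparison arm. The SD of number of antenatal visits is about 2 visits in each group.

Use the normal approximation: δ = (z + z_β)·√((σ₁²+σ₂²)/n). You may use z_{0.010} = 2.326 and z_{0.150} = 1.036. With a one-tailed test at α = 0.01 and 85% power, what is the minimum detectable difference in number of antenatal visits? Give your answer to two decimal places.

Minimum detectable difference ≈ 0.39 visits

δ = (z_α + z_β) · √((σ₁²+σ₂²)/n)
  = (2.326 + 1.036) · √(8/584)
  = 3.362 · √0.0137
  = 3.362 · 0.1170
  = 0.3935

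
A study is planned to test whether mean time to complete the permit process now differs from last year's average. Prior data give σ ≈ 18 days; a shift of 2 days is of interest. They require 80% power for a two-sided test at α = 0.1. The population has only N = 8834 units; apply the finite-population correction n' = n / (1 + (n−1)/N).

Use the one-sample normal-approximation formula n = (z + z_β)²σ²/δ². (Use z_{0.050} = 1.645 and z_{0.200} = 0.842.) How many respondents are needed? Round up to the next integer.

n = (z_{α/2} + z_β)² · σ² / δ²
  = (1.645 + 0.842)² · 18² / 2²
  = 6.1852 · 324 / 4
  = 501.00
Finite-population correction (N = 8834): 501.00 / (1 + (501.00 − 1)/8834) = 474.16.
Round up → n = 475.

n = 475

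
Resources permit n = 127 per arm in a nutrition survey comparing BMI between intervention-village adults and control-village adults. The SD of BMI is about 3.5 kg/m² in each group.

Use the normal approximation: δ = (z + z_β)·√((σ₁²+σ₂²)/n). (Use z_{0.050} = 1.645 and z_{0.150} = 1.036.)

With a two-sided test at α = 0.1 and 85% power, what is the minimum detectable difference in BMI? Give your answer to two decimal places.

Minimum detectable difference ≈ 1.18 kg/m²

δ = (z_{α/2} + z_β) · √((σ₁²+σ₂²)/n)
  = (1.645 + 1.036) · √(24.5/127)
  = 2.681 · √0.19291
  = 2.681 · 0.4392
  = 1.1775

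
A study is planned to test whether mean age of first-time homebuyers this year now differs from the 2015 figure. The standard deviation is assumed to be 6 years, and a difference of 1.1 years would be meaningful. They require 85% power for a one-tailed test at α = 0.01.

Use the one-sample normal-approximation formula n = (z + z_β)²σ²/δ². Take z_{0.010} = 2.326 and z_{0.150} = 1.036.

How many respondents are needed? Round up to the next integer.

n = 337

n = (z_α + z_β)² · σ² / δ²
  = (2.326 + 1.036)² · 6² / 1.1²
  = 11.3030 · 36 / 1.21
  = 336.29
Round up → n = 337.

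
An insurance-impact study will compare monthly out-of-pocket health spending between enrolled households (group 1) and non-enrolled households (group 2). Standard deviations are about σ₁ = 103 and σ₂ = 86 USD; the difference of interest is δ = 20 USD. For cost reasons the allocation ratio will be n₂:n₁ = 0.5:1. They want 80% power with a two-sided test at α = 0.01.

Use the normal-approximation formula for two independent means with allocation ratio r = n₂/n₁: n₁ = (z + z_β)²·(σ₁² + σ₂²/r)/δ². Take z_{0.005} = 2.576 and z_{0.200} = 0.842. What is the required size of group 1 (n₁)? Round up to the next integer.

n₁ = 742

n₁ = (z_{α/2} + z_β)² · (σ₁² + σ₂²/r) / δ²
   = (2.576 + 0.842)² · (103² + 86²/0.5) / 20²
   = 11.6827 · (10609 + 14792) / 400
   = 11.6827 · 25401 / 400
   = 741.88
Round up → n₁ = 742; n₂ = r·n₁ = 0.5 × 742 = 371.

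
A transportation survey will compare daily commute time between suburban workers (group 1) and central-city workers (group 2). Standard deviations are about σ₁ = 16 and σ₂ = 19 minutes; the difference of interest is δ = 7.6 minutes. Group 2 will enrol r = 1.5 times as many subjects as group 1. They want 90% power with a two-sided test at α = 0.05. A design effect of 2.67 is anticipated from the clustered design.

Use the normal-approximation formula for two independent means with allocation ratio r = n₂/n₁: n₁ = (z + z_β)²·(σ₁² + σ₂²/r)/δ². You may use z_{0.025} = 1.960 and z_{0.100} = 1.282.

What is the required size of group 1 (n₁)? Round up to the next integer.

n₁ = 242

n₁ = (z_{α/2} + z_β)² · (σ₁² + σ₂²/r) / δ²
   = (1.960 + 1.282)² · (16² + 19²/1.5) / 7.6²
   = 10.5106 · (256 + 240.6667) / 57.76
   = 10.5106 · 496.6667 / 57.76
   = 90.38
Design effect: 2.67 × 90.38 = 241.31.
Round up → n₁ = 242; n₂ = r·n₁ = 1.5 × 242 = 363.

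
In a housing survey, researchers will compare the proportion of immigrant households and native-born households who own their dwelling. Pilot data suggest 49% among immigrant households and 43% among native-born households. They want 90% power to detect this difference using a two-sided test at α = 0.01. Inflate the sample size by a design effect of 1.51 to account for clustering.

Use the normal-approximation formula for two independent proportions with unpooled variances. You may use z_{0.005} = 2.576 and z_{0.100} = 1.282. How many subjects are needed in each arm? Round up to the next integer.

n = (z_{α/2} + z_β)² · [p₁(1−p₁) + p₂(1−p₂)] / (p₁ − p₂)²
  = (2.576 + 1.282)² · (0.49·0.51 + 0.43·0.57) / (0.06)²
  = (3.858)² · (0.2499 + 0.2451) / 0.0036
  = 14.8842 · 0.4950 / 0.0036
  = 2046.57
Design effect: 1.51 × 2046.57 = 3090.32.
Round up → n = 3091 per group.

n = 3091 per group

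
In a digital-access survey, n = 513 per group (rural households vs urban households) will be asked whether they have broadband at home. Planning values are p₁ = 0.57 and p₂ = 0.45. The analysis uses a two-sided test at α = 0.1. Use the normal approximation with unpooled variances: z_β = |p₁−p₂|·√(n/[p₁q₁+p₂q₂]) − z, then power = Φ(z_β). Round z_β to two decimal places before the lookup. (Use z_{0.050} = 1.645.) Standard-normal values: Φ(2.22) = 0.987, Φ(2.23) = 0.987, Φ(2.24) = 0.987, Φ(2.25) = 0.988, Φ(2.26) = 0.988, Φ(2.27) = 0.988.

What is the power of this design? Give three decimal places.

z_β = |p₁−p₂|·√(n/[p₁q₁+p₂q₂]) − z_{α/2}
    = 0.12 · √(513/0.4926) − 1.645
    = 0.12 · 32.2709 − 1.645
    = 3.8725 − 1.645 = 2.2275 → 2.23
Power = Φ(2.23) = 0.987.

Power ≈ 0.987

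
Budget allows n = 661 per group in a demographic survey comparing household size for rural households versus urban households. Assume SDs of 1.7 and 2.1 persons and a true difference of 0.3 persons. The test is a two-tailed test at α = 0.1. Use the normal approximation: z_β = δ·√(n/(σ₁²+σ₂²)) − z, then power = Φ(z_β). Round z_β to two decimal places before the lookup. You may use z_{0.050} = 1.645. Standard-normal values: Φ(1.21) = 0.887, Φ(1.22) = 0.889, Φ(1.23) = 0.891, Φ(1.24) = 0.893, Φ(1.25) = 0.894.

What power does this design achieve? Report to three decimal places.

z_β = δ·√(n/(σ₁²+σ₂²)) − z_{α/2}
    = 0.3 · √(661/7.3) − 1.645
    = 0.3 · 9.51567 − 1.645
    = 2.8547 − 1.645 = 1.2097 → 1.21
Power = Φ(1.21) = 0.887.

Power ≈ 0.887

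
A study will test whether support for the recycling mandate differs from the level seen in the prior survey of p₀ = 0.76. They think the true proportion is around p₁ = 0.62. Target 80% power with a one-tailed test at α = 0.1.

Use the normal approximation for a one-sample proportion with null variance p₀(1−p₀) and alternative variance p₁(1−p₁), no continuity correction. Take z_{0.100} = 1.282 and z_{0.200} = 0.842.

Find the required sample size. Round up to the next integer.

n = [z_α·√(p₀q₀) + z_β·√(p₁q₁)]² / (p₁ − p₀)²
  = [1.282·√(0.76·0.24) + 0.842·√(0.62·0.38)]² / (-0.14)²
  = [1.282·0.4271 + 0.842·0.4854]² / 0.0196
  = [0.9562]² / 0.0196
  = 46.65
Round up → n = 47.

n = 47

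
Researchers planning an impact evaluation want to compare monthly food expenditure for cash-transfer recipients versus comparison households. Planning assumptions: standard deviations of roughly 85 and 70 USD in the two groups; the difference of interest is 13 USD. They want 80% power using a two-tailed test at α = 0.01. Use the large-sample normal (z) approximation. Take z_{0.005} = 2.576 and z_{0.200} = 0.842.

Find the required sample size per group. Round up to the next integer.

n = 839 per group

n = (z_{α/2} + z_β)² · (σ₁² + σ₂²) / δ²
  = (2.576 + 0.842)² · (85² + 70² = 12125) / 13²
  = 11.6827 · 12125 / 169
  = 838.18
Round up → n = 839 per group.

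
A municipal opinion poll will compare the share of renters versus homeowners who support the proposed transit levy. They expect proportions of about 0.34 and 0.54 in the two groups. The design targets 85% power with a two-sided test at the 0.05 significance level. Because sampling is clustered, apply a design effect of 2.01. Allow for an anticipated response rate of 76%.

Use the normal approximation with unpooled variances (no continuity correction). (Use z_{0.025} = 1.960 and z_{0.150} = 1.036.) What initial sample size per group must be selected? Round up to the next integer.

n = 281 per group

n = (z_{α/2} + z_β)² · [p₁(1−p₁) + p₂(1−p₂)] / (p₁ − p₂)²
  = (1.960 + 1.036)² · (0.34·0.66 + 0.54·0.46) / (-0.20)²
  = (2.996)² · (0.2244 + 0.2484) / 0.0400
  = 8.9760 · 0.4728 / 0.0400
  = 106.10
Design effect: 2.01 × 106.10 = 213.25.
Adjust for 76% response: 213.25 / 0.76 = 280.60.
Round up → n = 281 per group.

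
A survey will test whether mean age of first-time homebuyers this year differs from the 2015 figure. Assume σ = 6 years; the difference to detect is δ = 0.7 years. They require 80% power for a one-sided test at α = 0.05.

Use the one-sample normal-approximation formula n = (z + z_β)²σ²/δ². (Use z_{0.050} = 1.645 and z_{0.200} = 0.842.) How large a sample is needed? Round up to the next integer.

n = (z_α + z_β)² · σ² / δ²
  = (1.645 + 0.842)² · 6² / 0.7²
  = 6.1852 · 36 / 0.49
  = 454.42
Round up → n = 455.

n = 455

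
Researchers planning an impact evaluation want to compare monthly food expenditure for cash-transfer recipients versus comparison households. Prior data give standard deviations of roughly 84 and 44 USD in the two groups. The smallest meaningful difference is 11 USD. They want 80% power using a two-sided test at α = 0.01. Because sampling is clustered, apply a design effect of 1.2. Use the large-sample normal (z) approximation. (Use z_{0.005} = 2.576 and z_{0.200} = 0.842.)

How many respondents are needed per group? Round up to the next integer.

n = 1042 per group

n = (z_{α/2} + z_β)² · (σ₁² + σ₂²) / δ²
  = (2.576 + 0.842)² · (84² + 44² = 8992) / 11²
  = 11.6827 · 8992 / 121
  = 868.19
Design effect: 1.2 × 868.19 = 1041.83.
Round up → n = 1042 per group.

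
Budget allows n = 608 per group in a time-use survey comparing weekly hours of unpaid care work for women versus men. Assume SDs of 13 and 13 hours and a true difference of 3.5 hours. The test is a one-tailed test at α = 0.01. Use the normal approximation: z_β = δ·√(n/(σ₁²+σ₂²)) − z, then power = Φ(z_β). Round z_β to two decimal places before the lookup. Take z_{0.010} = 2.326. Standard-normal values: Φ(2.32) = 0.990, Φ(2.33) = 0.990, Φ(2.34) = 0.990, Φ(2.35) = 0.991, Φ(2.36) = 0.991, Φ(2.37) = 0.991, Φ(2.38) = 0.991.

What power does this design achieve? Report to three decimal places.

z_β = δ·√(n/(σ₁²+σ₂²)) − z_α
    = 3.5 · √(608/338) − 2.326
    = 3.5 · 1.34120 − 2.326
    = 4.6942 − 2.326 = 2.3682 → 2.37
Power = Φ(2.37) = 0.991.

Power ≈ 0.991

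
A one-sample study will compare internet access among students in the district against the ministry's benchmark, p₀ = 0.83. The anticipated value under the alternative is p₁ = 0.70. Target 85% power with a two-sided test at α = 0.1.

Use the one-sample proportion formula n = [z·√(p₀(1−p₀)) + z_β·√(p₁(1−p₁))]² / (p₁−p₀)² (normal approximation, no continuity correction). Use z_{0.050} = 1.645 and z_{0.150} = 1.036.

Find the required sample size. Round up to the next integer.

n = 71

n = [z_{α/2}·√(p₀q₀) + z_β·√(p₁q₁)]² / (p₁ − p₀)²
  = [1.645·√(0.83·0.17) + 1.036·√(0.70·0.30)]² / (-0.13)²
  = [1.645·0.3756 + 1.036·0.4583]² / 0.0169
  = [1.0927]² / 0.0169
  = 70.65
Round up → n = 71.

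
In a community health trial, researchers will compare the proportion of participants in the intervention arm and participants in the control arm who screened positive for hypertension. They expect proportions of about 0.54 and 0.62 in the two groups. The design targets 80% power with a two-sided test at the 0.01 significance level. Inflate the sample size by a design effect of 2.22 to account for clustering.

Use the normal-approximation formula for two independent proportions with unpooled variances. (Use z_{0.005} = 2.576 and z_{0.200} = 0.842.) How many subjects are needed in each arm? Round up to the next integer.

n = 1962 per group

n = (z_{α/2} + z_β)² · [p₁(1−p₁) + p₂(1−p₂)] / (p₁ − p₂)²
  = (2.576 + 0.842)² · (0.54·0.46 + 0.62·0.38) / (-0.08)²
  = (3.418)² · (0.2484 + 0.2356) / 0.0064
  = 11.6827 · 0.4840 / 0.0064
  = 883.51
Design effect: 2.22 × 883.51 = 1961.38.
Round up → n = 1962 per group.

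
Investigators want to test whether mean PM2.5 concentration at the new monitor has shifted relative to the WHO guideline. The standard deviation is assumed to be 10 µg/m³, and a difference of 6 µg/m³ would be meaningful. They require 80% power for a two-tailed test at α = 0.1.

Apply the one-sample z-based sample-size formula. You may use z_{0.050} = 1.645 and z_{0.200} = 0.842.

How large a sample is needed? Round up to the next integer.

n = (z_{α/2} + z_β)² · σ² / δ²
  = (1.645 + 0.842)² · 10² / 6²
  = 6.1852 · 100 / 36
  = 17.18
Round up → n = 18.

n = 18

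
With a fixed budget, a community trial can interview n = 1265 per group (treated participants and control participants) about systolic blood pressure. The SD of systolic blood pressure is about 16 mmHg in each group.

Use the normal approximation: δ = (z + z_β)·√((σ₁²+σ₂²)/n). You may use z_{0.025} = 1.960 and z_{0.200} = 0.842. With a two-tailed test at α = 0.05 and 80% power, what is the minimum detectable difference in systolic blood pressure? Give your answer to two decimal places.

Minimum detectable difference ≈ 1.78 mmHg

δ = (z_{α/2} + z_β) · √((σ₁²+σ₂²)/n)
  = (1.960 + 0.842) · √(512/1265)
  = 2.802 · √0.40474
  = 2.802 · 0.6362
  = 1.7826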